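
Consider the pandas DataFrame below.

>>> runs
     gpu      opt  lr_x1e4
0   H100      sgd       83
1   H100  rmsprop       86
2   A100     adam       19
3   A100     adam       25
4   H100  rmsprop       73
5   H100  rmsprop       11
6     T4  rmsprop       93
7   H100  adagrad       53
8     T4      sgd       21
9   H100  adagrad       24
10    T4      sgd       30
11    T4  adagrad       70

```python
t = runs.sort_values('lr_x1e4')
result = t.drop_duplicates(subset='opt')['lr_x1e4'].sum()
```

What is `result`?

75

sort by lr_x1e4:
     gpu      opt  lr_x1e4
5   H100  rmsprop       11
2   A100     adam       19
8     T4      sgd       21
9   H100  adagrad       24
3   A100     adam       25
10    T4      sgd       30
7   H100  adagrad       53
11    T4  adagrad       70
4   H100  rmsprop       73
0   H100      sgd       83
1   H100  rmsprop       86
6     T4  rmsprop       93
drop duplicate opt (keep=first):
    gpu      opt  lr_x1e4
5  H100  rmsprop       11
2  A100     adam       19
8    T4      sgd       21
9  H100  adagrad       24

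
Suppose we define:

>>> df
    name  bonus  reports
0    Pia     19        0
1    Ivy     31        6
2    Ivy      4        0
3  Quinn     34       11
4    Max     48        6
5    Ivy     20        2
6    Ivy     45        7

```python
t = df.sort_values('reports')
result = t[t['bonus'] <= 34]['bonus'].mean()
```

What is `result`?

sort by reports:
    name  bonus  reports
0    Pia     19        0
2    Ivy      4        0
5    Ivy     20        2
1    Ivy     31        6
4    Max     48        6
6    Ivy     45        7
3  Quinn     34       11
filter rows where bonus <= 34:
    name  bonus  reports
0    Pia     19        0
2    Ivy      4        0
5    Ivy     20        2
1    Ivy     31        6
3  Quinn     34       11
mean of column 'bonus' → 21.6

21.6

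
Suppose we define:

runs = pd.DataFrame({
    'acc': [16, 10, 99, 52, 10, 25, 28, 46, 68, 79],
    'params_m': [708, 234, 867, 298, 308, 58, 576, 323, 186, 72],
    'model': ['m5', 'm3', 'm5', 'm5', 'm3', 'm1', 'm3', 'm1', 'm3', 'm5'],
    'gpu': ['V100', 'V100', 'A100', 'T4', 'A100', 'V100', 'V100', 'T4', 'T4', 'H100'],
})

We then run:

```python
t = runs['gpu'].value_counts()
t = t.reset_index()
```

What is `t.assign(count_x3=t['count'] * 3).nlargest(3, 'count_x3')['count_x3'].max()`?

12

value_counts of gpu:
gpu
V100    4
T4      3
A100    2
H100    1
Name: count, dtype: int64
reset_index():
    gpu  count
0  V100      4
1    T4      3
2  A100      2
3  H100      1
add column count_x3 = t['count'] * 3:
    gpu  count  count_x3
0  V100      4        12
1    T4      3         9
2  A100      2         6
3  H100      1         3
take 3 rows with largest count_x3:
    gpu  count  count_x3
0  V100      4        12
1    T4      3         9
2  A100      2         6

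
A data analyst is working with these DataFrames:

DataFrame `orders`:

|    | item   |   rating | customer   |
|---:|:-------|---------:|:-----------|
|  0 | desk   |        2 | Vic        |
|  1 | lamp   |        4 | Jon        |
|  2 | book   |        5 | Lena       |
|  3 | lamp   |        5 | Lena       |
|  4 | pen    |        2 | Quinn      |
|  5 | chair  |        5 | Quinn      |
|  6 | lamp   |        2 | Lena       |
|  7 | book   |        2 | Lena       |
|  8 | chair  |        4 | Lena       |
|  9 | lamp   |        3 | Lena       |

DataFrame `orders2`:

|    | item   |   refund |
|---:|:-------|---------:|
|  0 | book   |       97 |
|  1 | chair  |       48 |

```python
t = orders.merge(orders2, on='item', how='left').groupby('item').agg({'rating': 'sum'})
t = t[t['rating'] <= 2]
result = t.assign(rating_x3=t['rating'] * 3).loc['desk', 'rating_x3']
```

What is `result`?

merge on 'item' (how='left') → 10 rows:
    item  rating customer  refund
0   desk       2      Vic     NaN
1   lamp       4      Jon     NaN
2   book       5     Lena    97.0
3   lamp       5     Lena     NaN
4    pen       2    Quinn     NaN
5  chair       5    Quinn    48.0
6   lamp       2     Lena     NaN
7   book       2     Lena    97.0
8  chair       4     Lena    48.0
9   lamp       3     Lena     NaN
group by item, sum of rating:
       rating
item         
book        7
chair       9
desk        2
lamp       14
pen         2
filter rows where rating <= 2:
      rating
item        
desk       2
pen        2
add column rating_x3 = t['rating'] * 3:
      rating  rating_x3
item                   
desk       2          6
pen        2          6
So loc['desk', 'rating_x3'] = 6.

6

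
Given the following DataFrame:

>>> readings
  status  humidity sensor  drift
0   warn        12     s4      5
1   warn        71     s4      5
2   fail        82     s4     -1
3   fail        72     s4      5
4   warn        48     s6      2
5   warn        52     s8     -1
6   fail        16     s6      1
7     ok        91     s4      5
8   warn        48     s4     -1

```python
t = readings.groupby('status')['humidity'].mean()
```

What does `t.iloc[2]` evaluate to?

46.2

group by status, mean of humidity:
status
fail    56.666667
ok      91.000000
warn    46.200000
Name: humidity, dtype: float64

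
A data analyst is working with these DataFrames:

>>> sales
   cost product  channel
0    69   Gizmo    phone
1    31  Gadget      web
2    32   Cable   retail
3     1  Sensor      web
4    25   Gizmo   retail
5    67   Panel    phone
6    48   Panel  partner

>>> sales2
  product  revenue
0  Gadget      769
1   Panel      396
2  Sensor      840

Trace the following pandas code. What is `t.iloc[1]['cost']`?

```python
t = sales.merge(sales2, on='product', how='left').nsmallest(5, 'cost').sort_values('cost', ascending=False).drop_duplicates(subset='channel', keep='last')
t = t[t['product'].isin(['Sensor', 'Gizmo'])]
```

1

merge on 'product' (how='left') → 7 rows:
   cost product  channel  revenue
0    69   Gizmo    phone      NaN
1    31  Gadget      web    769.0
2    32   Cable   retail      NaN
3     1  Sensor      web    840.0
4    25   Gizmo   retail      NaN
5    67   Panel    phone    396.0
6    48   Panel  partner    396.0
take 5 rows with smallest cost:
   cost product  channel  revenue
3     1  Sensor      web    840.0
4    25   Gizmo   retail      NaN
1    31  Gadget      web    769.0
2    32   Cable   retail      NaN
6    48   Panel  partner    396.0
sort by cost descending:
   cost product  channel  revenue
6    48   Panel  partner    396.0
2    32   Cable   retail      NaN
1    31  Gadget      web    769.0
4    25   Gizmo   retail      NaN
3     1  Sensor      web    840.0
drop duplicate channel (keep=last):
   cost product  channel  revenue
6    48   Panel  partner    396.0
4    25   Gizmo   retail      NaN
3     1  Sensor      web    840.0
filter rows where product in ['Sensor', 'Gizmo']:
   cost product channel  revenue
4    25   Gizmo  retail      NaN
3     1  Sensor     web    840.0
Then the value at position 1, column 'cost': 1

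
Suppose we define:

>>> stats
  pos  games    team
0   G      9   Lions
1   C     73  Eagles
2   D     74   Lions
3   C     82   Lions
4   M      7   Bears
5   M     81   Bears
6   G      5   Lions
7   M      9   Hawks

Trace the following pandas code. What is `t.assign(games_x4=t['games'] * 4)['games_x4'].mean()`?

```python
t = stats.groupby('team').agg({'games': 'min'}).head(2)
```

160.0

group by team, min of games:
        games
team         
Bears       7
Eagles     73
Hawks       9
Lions       5
take first 2 rows:
        games
team         
Bears       7
Eagles     73
add column games_x4 = t['games'] * 4:
        games  games_x4
team                   
Bears       7        28
Eagles     73       292
Finally, mean of column 'games_x4' = 160.0.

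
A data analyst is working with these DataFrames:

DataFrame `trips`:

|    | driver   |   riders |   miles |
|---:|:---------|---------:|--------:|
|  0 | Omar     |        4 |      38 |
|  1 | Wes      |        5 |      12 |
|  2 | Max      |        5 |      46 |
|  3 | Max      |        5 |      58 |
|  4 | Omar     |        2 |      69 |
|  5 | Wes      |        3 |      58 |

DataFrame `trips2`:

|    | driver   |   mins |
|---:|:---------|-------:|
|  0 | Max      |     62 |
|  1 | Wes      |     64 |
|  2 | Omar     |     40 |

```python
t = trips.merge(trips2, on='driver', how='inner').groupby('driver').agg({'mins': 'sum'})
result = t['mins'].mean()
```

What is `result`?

merge on 'driver' (how='inner') → 6 rows:
  driver  riders  miles  mins
0   Omar       4     38    40
1    Wes       5     12    64
2    Max       5     46    62
3    Max       5     58    62
4   Omar       2     69    40
5    Wes       3     58    64
group by driver, sum of mins:
        mins
driver      
Max      124
Omar      80
Wes      128

110.666666667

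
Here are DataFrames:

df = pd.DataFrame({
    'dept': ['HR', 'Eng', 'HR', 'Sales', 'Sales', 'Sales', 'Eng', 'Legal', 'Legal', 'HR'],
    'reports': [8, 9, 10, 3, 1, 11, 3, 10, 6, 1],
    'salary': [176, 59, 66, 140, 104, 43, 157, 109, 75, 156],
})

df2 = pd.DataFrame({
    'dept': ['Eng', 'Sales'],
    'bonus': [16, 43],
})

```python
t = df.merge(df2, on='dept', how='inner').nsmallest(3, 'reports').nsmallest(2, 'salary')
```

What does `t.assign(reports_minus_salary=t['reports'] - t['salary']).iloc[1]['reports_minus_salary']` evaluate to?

merge on 'dept' (how='inner') → 5 rows:
    dept  reports  salary  bonus
0    Eng        9      59     16
1  Sales        3     140     43
2  Sales        1     104     43
3  Sales       11      43     43
4    Eng        3     157     16
take 3 rows with smallest reports:
    dept  reports  salary  bonus
2  Sales        1     104     43
1  Sales        3     140     43
4    Eng        3     157     16
take 2 rows with smallest salary:
    dept  reports  salary  bonus
2  Sales        1     104     43
1  Sales        3     140     43
add column reports_minus_salary = t['reports'] - t['salary']:
    dept  reports  salary  bonus  reports_minus_salary
2  Sales        1     104     43                  -103
1  Sales        3     140     43                  -137
Reading off the value at position 1, column 'reports_minus_salary', we get -137.

-137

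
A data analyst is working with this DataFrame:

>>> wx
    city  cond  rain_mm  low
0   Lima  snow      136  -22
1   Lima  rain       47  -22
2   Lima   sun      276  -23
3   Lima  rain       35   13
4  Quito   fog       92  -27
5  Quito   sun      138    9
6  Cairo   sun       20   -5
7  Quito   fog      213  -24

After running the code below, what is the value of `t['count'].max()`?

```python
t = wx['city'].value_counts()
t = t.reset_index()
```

4

value_counts of city:
city
Lima     4
Quito    3
Cairo    1
Name: count, dtype: int64
reset_index():
    city  count
0   Lima      4
1  Quito      3
2  Cairo      1
Then the max of column 'count': 4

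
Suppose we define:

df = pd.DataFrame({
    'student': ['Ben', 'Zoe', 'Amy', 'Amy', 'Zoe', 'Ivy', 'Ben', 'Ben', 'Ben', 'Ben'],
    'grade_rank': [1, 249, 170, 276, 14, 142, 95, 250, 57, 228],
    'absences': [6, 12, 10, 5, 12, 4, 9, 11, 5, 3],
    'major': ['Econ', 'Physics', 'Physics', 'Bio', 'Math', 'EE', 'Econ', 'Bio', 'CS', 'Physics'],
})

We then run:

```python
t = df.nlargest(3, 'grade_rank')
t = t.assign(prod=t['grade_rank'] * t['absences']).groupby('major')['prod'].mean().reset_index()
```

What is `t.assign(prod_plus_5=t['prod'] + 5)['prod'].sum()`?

take 3 rows with largest grade_rank:
  student  grade_rank  absences    major
3     Amy         276         5      Bio
7     Ben         250        11      Bio
1     Zoe         249        12  Physics
add column prod = t['grade_rank'] * t['absences']:
  student  grade_rank  absences    major  prod
3     Amy         276         5      Bio  1380
7     Ben         250        11      Bio  2750
1     Zoe         249        12  Physics  2988
group by major, mean of prod:
major
Bio        2065.0
Physics    2988.0
Name: prod, dtype: float64
reset_index():
     major    prod
0      Bio  2065.0
1  Physics  2988.0
add column prod_plus_5 = t['prod'] + 5:
     major    prod  prod_plus_5
0      Bio  2065.0       2070.0
1  Physics  2988.0       2993.0
So sum() = 5053.0.

5053.0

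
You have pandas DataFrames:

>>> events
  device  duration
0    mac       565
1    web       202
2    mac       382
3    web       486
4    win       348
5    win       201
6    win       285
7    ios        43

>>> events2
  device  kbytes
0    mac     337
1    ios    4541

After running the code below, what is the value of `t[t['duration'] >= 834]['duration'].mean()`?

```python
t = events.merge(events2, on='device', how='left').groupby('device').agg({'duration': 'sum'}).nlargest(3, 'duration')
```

merge on 'device' (how='left') → 8 rows:
  device  duration  kbytes
0    mac       565   337.0
1    web       202     NaN
2    mac       382   337.0
3    web       486     NaN
4    win       348     NaN
5    win       201     NaN
6    win       285     NaN
7    ios        43  4541.0
group by device, sum of duration:
        duration
device          
ios           43
mac          947
web          688
win          834
take 3 rows with largest duration:
        duration
device          
mac          947
win          834
web          688
filter rows where duration >= 834:
        duration
device          
mac          947
win          834
Taking the mean of column 'duration' gives 890.5.

890.5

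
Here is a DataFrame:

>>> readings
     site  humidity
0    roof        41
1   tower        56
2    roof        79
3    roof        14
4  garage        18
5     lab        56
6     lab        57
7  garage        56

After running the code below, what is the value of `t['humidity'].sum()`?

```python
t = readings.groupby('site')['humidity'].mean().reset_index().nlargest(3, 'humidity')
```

157.166666667

group by site, mean of humidity:
site
garage    37.000000
lab       56.500000
roof      44.666667
tower     56.000000
Name: humidity, dtype: float64
reset_index():
     site   humidity
0  garage  37.000000
1     lab  56.500000
2    roof  44.666667
3   tower  56.000000
take 3 rows with largest humidity:
    site   humidity
1    lab  56.500000
3  tower  56.000000
2   roof  44.666667
The sum of column 'humidity' is 157.166666667.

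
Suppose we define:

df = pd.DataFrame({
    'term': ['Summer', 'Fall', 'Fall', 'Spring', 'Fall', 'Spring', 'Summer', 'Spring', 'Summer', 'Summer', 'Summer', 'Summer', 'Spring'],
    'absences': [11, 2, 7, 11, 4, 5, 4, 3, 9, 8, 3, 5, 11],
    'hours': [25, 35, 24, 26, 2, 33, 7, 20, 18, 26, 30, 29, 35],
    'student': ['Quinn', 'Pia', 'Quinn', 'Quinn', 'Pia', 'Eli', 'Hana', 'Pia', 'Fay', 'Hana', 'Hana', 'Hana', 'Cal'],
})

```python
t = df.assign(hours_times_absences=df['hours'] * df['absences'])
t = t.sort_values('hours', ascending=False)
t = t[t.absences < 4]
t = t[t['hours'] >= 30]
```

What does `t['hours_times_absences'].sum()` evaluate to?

add column hours_times_absences = df['hours'] * df['absences']:
      term  absences  hours student  hours_times_absences
0   Summer        11     25   Quinn                   275
1     Fall         2     35     Pia                    70
2     Fall         7     24   Quinn                   168
3   Spring        11     26   Quinn                   286
4     Fall         4      2     Pia                     8
5   Spring         5     33     Eli                   165
6   Summer         4      7    Hana                    28
7   Spring         3     20     Pia                    60
8   Summer         9     18     Fay                   162
9   Summer         8     26    Hana                   208
10  Summer         3     30    Hana                    90
11  Summer         5     29    Hana                   145
12  Spring        11     35     Cal                   385
sort by hours descending:
      term  absences  hours student  hours_times_absences
1     Fall         2     35     Pia                    70
12  Spring        11     35     Cal                   385
5   Spring         5     33     Eli                   165
10  Summer         3     30    Hana                    90
11  Summer         5     29    Hana                   145
3   Spring        11     26   Quinn                   286
9   Summer         8     26    Hana                   208
0   Summer        11     25   Quinn                   275
2     Fall         7     24   Quinn                   168
7   Spring         3     20     Pia                    60
8   Summer         9     18     Fay                   162
6   Summer         4      7    Hana                    28
4     Fall         4      2     Pia                     8
filter rows where absences < 4:
      term  absences  hours student  hours_times_absences
1     Fall         2     35     Pia                    70
10  Summer         3     30    Hana                    90
7   Spring         3     20     Pia                    60
filter rows where hours >= 30:
      term  absences  hours student  hours_times_absences
1     Fall         2     35     Pia                    70
10  Summer         3     30    Hana                    90
The sum of column 'hours_times_absences' is 160.

160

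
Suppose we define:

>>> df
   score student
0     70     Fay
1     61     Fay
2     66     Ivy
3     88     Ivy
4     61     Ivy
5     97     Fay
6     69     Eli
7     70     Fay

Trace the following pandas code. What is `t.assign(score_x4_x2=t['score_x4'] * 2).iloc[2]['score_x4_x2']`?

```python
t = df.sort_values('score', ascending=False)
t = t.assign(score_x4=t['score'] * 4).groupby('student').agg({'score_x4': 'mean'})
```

sort by score descending:
   score student
5     97     Fay
3     88     Ivy
0     70     Fay
7     70     Fay
6     69     Eli
2     66     Ivy
1     61     Fay
4     61     Ivy
add column score_x4 = t['score'] * 4:
   score student  score_x4
5     97     Fay       388
3     88     Ivy       352
0     70     Fay       280
7     70     Fay       280
6     69     Eli       276
2     66     Ivy       264
1     61     Fay       244
4     61     Ivy       244
group by student, mean of score_x4:
           score_x4
student            
Eli      276.000000
Fay      298.000000
Ivy      286.666667
add column score_x4_x2 = t['score_x4'] * 2:
           score_x4  score_x4_x2
student                         
Eli      276.000000   552.000000
Fay      298.000000   596.000000
Ivy      286.666667   573.333333
value at position 2, column 'score_x4_x2' → 573.333333333

573.333333333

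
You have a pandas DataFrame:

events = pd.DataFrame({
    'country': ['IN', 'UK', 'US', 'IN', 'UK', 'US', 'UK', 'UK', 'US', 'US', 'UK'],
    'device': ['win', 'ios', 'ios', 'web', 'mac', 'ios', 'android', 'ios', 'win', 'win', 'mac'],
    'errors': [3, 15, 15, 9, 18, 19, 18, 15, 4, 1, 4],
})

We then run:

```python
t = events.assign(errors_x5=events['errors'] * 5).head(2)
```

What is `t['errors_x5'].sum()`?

90

add column errors_x5 = events['errors'] * 5:
   country   device  errors  errors_x5
0       IN      win       3         15
1       UK      ios      15         75
2       US      ios      15         75
3       IN      web       9         45
4       UK      mac      18         90
5       US      ios      19         95
6       UK  android      18         90
7       UK      ios      15         75
8       US      win       4         20
9       US      win       1          5
10      UK      mac       4         20
take first 2 rows:
  country device  errors  errors_x5
0      IN    win       3         15
1      UK    ios      15         75
So sum() = 90.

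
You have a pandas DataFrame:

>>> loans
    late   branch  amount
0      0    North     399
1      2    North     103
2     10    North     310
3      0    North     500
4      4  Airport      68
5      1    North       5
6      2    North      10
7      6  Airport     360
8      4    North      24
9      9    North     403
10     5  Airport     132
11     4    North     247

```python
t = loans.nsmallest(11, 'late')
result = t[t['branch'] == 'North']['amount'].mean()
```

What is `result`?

211.375

take 11 rows with smallest late:
    late   branch  amount
0      0    North     399
3      0    North     500
5      1    North       5
1      2    North     103
6      2    North      10
4      4  Airport      68
8      4    North      24
11     4    North     247
10     5  Airport     132
7      6  Airport     360
9      9    North     403
filter rows where branch == 'North':
    late branch  amount
0      0  North     399
3      0  North     500
5      1  North       5
1      2  North     103
6      2  North      10
8      4  North      24
11     4  North     247
9      9  North     403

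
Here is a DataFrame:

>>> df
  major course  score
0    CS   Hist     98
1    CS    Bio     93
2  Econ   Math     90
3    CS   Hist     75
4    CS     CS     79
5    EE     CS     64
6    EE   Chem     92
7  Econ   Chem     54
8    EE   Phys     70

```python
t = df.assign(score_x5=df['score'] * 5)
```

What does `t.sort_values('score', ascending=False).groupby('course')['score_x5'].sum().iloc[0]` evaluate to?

add column score_x5 = df['score'] * 5:
  major course  score  score_x5
0    CS   Hist     98       490
1    CS    Bio     93       465
2  Econ   Math     90       450
3    CS   Hist     75       375
4    CS     CS     79       395
5    EE     CS     64       320
6    EE   Chem     92       460
7  Econ   Chem     54       270
8    EE   Phys     70       350
sort by score descending:
  major course  score  score_x5
0    CS   Hist     98       490
1    CS    Bio     93       465
6    EE   Chem     92       460
2  Econ   Math     90       450
4    CS     CS     79       395
3    CS   Hist     75       375
8    EE   Phys     70       350
5    EE     CS     64       320
7  Econ   Chem     54       270
group by course, sum of score_x5:
course
Bio     465
CS      715
Chem    730
Hist    865
Math    450
Phys    350
Name: score_x5, dtype: int64
So iloc[0] = 465.

465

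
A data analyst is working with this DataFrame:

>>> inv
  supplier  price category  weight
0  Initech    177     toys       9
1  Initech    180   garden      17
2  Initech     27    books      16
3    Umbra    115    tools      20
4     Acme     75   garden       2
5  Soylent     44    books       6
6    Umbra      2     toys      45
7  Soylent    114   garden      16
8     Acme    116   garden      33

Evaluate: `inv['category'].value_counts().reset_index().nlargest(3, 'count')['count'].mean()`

value_counts of category:
category
garden    4
toys      2
books     2
tools     1
Name: count, dtype: int64
reset_index():
  category  count
0   garden      4
1     toys      2
2    books      2
3    tools      1
take 3 rows with largest count:
  category  count
0   garden      4
1     toys      2
2    books      2
Then the mean of column 'count': 2.66666666667

2.66666666667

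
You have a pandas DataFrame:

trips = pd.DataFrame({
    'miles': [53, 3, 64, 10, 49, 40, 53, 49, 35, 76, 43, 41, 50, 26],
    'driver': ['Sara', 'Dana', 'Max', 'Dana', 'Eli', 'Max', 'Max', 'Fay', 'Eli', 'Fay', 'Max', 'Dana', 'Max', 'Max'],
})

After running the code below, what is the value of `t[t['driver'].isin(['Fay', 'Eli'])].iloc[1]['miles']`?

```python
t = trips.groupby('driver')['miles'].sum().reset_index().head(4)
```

group by driver, sum of miles:
driver
Dana     54
Eli      84
Fay     125
Max     276
Sara     53
Name: miles, dtype: int64
reset_index():
  driver  miles
0   Dana     54
1    Eli     84
2    Fay    125
3    Max    276
4   Sara     53
take first 4 rows:
  driver  miles
0   Dana     54
1    Eli     84
2    Fay    125
3    Max    276
filter rows where driver in ['Fay', 'Eli']:
  driver  miles
1    Eli     84
2    Fay    125

125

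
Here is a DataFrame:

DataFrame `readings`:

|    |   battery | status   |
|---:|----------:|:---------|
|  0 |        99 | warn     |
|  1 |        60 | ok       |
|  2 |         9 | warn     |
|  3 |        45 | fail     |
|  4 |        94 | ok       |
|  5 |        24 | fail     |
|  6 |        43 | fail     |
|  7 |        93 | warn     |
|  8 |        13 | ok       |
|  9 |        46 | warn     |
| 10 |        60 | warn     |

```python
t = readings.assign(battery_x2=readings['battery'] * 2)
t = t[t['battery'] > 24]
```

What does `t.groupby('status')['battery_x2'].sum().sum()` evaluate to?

add column battery_x2 = readings['battery'] * 2:
    battery status  battery_x2
0        99   warn         198
1        60     ok         120
2         9   warn          18
3        45   fail          90
4        94     ok         188
5        24   fail          48
6        43   fail          86
7        93   warn         186
8        13     ok          26
9        46   warn          92
10       60   warn         120
filter rows where battery > 24:
    battery status  battery_x2
0        99   warn         198
1        60     ok         120
3        45   fail          90
4        94     ok         188
6        43   fail          86
7        93   warn         186
9        46   warn          92
10       60   warn         120
group by status, sum of battery_x2:
status
fail    176
ok      308
warn    596
Name: battery_x2, dtype: int64
Finally, sum of the resulting series = 1080.

1080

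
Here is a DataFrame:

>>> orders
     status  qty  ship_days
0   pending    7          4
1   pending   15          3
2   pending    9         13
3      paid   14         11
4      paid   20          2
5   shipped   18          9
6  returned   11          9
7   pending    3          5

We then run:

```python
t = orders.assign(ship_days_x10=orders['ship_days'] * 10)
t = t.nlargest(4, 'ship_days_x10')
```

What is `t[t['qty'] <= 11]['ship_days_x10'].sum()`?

220

add column ship_days_x10 = orders['ship_days'] * 10:
     status  qty  ship_days  ship_days_x10
0   pending    7          4             40
1   pending   15          3             30
2   pending    9         13            130
3      paid   14         11            110
4      paid   20          2             20
5   shipped   18          9             90
6  returned   11          9             90
7   pending    3          5             50
take 4 rows with largest ship_days_x10:
     status  qty  ship_days  ship_days_x10
2   pending    9         13            130
3      paid   14         11            110
5   shipped   18          9             90
6  returned   11          9             90
filter rows where qty <= 11:
     status  qty  ship_days  ship_days_x10
2   pending    9         13            130
6  returned   11          9             90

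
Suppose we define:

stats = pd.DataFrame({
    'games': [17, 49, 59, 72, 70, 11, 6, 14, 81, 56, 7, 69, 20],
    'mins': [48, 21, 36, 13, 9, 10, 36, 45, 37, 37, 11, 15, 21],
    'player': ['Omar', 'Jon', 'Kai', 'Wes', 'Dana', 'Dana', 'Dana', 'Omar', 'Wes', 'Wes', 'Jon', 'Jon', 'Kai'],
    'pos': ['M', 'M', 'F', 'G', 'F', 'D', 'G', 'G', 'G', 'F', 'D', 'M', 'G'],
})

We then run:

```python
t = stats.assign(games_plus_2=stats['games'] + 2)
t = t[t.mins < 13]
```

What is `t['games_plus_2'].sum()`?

add column games_plus_2 = stats['games'] + 2:
    games  mins player pos  games_plus_2
0      17    48   Omar   M            19
1      49    21    Jon   M            51
2      59    36    Kai   F            61
3      72    13    Wes   G            74
4      70     9   Dana   F            72
5      11    10   Dana   D            13
6       6    36   Dana   G             8
7      14    45   Omar   G            16
8      81    37    Wes   G            83
9      56    37    Wes   F            58
10      7    11    Jon   D             9
11     69    15    Jon   M            71
12     20    21    Kai   G            22
filter rows where mins < 13:
    games  mins player pos  games_plus_2
4      70     9   Dana   F            72
5      11    10   Dana   D            13
10      7    11    Jon   D             9
Finally, sum of column 'games_plus_2' = 94.

94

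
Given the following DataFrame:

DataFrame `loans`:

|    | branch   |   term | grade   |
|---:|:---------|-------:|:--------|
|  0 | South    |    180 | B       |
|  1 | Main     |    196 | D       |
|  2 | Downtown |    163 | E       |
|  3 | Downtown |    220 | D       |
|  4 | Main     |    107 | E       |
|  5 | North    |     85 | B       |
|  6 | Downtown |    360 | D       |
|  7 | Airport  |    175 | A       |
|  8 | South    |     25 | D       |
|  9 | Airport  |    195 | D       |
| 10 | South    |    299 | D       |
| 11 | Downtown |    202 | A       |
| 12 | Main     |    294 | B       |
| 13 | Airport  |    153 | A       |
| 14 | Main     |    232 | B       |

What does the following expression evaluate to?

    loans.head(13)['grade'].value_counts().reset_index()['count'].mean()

take first 13 rows:
      branch  term grade
0      South   180     B
1       Main   196     D
2   Downtown   163     E
3   Downtown   220     D
4       Main   107     E
5      North    85     B
6   Downtown   360     D
7    Airport   175     A
8      South    25     D
9    Airport   195     D
10     South   299     D
11  Downtown   202     A
12      Main   294     B
value_counts of grade:
grade
D    6
B    3
E    2
A    2
Name: count, dtype: int64
reset_index():
  grade  count
0     D      6
1     B      3
2     E      2
3     A      2

3.25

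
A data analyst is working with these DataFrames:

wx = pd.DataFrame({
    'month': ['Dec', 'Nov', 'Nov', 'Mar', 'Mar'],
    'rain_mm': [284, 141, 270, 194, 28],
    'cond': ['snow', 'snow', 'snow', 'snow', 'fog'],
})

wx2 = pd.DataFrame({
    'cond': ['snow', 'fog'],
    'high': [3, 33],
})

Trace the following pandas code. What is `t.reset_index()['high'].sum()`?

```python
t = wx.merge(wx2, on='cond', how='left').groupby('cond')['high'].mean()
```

merge on 'cond' (how='left') → 5 rows:
  month  rain_mm  cond  high
0   Dec      284  snow     3
1   Nov      141  snow     3
2   Nov      270  snow     3
3   Mar      194  snow     3
4   Mar       28   fog    33
group by cond, mean of high:
cond
fog     33.0
snow     3.0
Name: high, dtype: float64
reset_index():
   cond  high
0   fog  33.0
1  snow   3.0
Finally, sum of column 'high' = 36.0.

36.0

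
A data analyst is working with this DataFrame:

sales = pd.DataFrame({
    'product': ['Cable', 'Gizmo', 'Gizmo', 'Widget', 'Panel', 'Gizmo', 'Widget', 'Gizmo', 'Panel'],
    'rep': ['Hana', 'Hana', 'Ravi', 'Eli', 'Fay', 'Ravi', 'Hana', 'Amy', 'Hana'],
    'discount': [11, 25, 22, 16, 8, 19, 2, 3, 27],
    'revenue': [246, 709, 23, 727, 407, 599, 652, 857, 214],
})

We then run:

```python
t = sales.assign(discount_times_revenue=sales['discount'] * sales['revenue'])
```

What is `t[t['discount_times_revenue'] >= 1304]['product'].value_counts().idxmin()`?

Cable

add column discount_times_revenue = sales['discount'] * sales['revenue']:
  product   rep  discount  revenue  discount_times_revenue
0   Cable  Hana        11      246                    2706
1   Gizmo  Hana        25      709                   17725
2   Gizmo  Ravi        22       23                     506
3  Widget   Eli        16      727                   11632
4   Panel   Fay         8      407                    3256
5   Gizmo  Ravi        19      599                   11381
6  Widget  Hana         2      652                    1304
7   Gizmo   Amy         3      857                    2571
8   Panel  Hana        27      214                    5778
filter rows where discount_times_revenue >= 1304:
  product   rep  discount  revenue  discount_times_revenue
0   Cable  Hana        11      246                    2706
1   Gizmo  Hana        25      709                   17725
3  Widget   Eli        16      727                   11632
4   Panel   Fay         8      407                    3256
5   Gizmo  Ravi        19      599                   11381
6  Widget  Hana         2      652                    1304
7   Gizmo   Amy         3      857                    2571
8   Panel  Hana        27      214                    5778
value_counts of product:
product
Gizmo     3
Widget    2
Panel     2
Cable     1
Name: count, dtype: int64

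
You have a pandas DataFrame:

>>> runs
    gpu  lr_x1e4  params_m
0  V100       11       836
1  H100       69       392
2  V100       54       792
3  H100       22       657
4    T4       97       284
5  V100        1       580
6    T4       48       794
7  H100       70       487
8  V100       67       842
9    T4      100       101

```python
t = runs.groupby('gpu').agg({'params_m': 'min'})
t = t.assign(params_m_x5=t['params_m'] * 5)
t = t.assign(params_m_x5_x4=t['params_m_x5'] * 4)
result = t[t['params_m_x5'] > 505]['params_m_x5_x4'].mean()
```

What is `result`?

9720.0

group by gpu, min of params_m:
      params_m
gpu           
H100       392
T4         101
V100       580
add column params_m_x5 = t['params_m'] * 5:
      params_m  params_m_x5
gpu                        
H100       392         1960
T4         101          505
V100       580         2900
add column params_m_x5_x4 = t['params_m_x5'] * 4:
      params_m  params_m_x5  params_m_x5_x4
gpu                                        
H100       392         1960            7840
T4         101          505            2020
V100       580         2900           11600
filter rows where params_m_x5 > 505:
      params_m  params_m_x5  params_m_x5_x4
gpu                                        
H100       392         1960            7840
V100       580         2900           11600
So mean() = 9720.0.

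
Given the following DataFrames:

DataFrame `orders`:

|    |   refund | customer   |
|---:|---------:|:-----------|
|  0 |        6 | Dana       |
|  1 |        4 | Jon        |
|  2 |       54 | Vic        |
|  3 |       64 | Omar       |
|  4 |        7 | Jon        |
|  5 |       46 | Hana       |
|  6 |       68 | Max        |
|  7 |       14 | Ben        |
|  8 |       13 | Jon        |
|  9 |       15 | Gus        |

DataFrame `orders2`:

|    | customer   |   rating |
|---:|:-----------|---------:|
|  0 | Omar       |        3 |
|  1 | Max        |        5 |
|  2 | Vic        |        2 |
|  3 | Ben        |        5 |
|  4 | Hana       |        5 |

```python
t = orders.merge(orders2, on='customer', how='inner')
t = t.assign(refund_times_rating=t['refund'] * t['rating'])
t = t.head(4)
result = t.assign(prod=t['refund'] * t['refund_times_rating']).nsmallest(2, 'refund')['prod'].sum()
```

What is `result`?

16412

merge on 'customer' (how='inner') → 5 rows:
   refund customer  rating
0      54      Vic       2
1      64     Omar       3
2      46     Hana       5
3      68      Max       5
4      14      Ben       5
add column refund_times_rating = t['refund'] * t['rating']:
   refund customer  rating  refund_times_rating
0      54      Vic       2                  108
1      64     Omar       3                  192
2      46     Hana       5                  230
3      68      Max       5                  340
4      14      Ben       5                   70
take first 4 rows:
   refund customer  rating  refund_times_rating
0      54      Vic       2                  108
1      64     Omar       3                  192
2      46     Hana       5                  230
3      68      Max       5                  340
add column prod = t['refund'] * t['refund_times_rating']:
   refund customer  rating  refund_times_rating   prod
0      54      Vic       2                  108   5832
1      64     Omar       3                  192  12288
2      46     Hana       5                  230  10580
3      68      Max       5                  340  23120
take 2 rows with smallest refund:
   refund customer  rating  refund_times_rating   prod
2      46     Hana       5                  230  10580
0      54      Vic       2                  108   5832
So sum() = 16412.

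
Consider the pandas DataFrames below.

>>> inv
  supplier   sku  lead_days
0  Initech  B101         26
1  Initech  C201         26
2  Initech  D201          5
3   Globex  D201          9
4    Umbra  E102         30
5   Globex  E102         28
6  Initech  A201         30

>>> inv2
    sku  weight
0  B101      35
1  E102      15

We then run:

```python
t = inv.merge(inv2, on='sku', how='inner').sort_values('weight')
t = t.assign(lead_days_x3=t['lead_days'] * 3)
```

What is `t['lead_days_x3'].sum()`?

252

merge on 'sku' (how='inner') → 3 rows:
  supplier   sku  lead_days  weight
0  Initech  B101         26      35
1    Umbra  E102         30      15
2   Globex  E102         28      15
sort by weight:
  supplier   sku  lead_days  weight
1    Umbra  E102         30      15
2   Globex  E102         28      15
0  Initech  B101         26      35
add column lead_days_x3 = t['lead_days'] * 3:
  supplier   sku  lead_days  weight  lead_days_x3
1    Umbra  E102         30      15            90
2   Globex  E102         28      15            84
0  Initech  B101         26      35            78
Hence 252.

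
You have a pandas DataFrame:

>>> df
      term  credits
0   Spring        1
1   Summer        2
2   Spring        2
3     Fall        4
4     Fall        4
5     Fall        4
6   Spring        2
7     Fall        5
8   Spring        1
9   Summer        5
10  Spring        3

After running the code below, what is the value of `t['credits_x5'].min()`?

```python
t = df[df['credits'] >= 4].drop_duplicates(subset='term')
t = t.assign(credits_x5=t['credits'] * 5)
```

filter rows where credits >= 4:
     term  credits
3    Fall        4
4    Fall        4
5    Fall        4
7    Fall        5
9  Summer        5
drop duplicate term (keep=first):
     term  credits
3    Fall        4
9  Summer        5
add column credits_x5 = t['credits'] * 5:
     term  credits  credits_x5
3    Fall        4          20
9  Summer        5          25
Reading off the min of column 'credits_x5', we get 20.

20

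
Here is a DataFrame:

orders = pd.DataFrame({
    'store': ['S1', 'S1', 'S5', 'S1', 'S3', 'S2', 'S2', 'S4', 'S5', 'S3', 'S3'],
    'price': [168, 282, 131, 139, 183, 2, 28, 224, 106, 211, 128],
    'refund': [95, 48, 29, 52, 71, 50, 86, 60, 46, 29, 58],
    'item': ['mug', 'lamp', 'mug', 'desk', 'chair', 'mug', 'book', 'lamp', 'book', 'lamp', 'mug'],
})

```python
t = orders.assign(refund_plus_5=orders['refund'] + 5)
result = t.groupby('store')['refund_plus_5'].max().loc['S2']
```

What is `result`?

91

add column refund_plus_5 = orders['refund'] + 5:
   store  price  refund   item  refund_plus_5
0     S1    168      95    mug            100
1     S1    282      48   lamp             53
2     S5    131      29    mug             34
3     S1    139      52   desk             57
4     S3    183      71  chair             76
5     S2      2      50    mug             55
6     S2     28      86   book             91
7     S4    224      60   lamp             65
8     S5    106      46   book             51
9     S3    211      29   lamp             34
10    S3    128      58    mug             63
group by store, max of refund_plus_5:
store
S1    100
S2     91
S3     76
S4     65
S5     51
Name: refund_plus_5, dtype: int64
Then the value at index 'S2': 91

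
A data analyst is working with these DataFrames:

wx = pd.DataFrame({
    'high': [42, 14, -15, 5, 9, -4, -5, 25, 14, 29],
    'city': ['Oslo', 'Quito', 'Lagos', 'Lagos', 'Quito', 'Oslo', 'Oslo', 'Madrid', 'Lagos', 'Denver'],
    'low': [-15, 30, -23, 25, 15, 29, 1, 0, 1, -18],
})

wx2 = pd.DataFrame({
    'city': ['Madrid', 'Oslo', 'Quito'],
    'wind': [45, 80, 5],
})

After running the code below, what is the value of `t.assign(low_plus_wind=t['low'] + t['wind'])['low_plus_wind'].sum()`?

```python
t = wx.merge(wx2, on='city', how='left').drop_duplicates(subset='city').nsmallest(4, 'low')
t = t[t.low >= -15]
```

merge on 'city' (how='left') → 10 rows:
   high    city  low  wind
0    42    Oslo  -15  80.0
1    14   Quito   30   5.0
2   -15   Lagos  -23   NaN
3     5   Lagos   25   NaN
4     9   Quito   15   5.0
5    -4    Oslo   29  80.0
6    -5    Oslo    1  80.0
7    25  Madrid    0  45.0
8    14   Lagos    1   NaN
9    29  Denver  -18   NaN
drop duplicate city (keep=first):
   high    city  low  wind
0    42    Oslo  -15  80.0
1    14   Quito   30   5.0
2   -15   Lagos  -23   NaN
7    25  Madrid    0  45.0
9    29  Denver  -18   NaN
take 4 rows with smallest low:
   high    city  low  wind
2   -15   Lagos  -23   NaN
9    29  Denver  -18   NaN
0    42    Oslo  -15  80.0
7    25  Madrid    0  45.0
filter rows where low >= -15:
   high    city  low  wind
0    42    Oslo  -15  80.0
7    25  Madrid    0  45.0
add column low_plus_wind = t['low'] + t['wind']:
   high    city  low  wind  low_plus_wind
0    42    Oslo  -15  80.0           65.0
7    25  Madrid    0  45.0           45.0
sum of column 'low_plus_wind' → 110.0

110.0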